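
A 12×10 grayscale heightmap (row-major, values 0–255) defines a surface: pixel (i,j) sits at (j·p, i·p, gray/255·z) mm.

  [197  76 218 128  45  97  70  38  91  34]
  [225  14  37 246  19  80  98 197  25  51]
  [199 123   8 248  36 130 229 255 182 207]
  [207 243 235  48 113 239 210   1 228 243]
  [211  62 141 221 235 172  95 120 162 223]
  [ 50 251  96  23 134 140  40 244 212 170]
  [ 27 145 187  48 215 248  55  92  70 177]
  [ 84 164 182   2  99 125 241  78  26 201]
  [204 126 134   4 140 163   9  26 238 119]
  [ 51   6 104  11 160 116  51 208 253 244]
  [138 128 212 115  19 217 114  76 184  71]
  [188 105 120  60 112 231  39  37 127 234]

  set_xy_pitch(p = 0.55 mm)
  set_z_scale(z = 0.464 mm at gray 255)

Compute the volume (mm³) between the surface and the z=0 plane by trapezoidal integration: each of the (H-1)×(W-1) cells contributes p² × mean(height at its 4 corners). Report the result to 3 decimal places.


height_mm = gray/255 × 0.464; cell vol = 0.55² × mean(4 corners)
unit = 0.55² × 0.464 / (4×255) = 0.000137608 mm³ per gray-sum
row 0: Σ corner-gray over 9 cells = 3465  → 0.4768
row 1: Σ corner-gray over 9 cells = 4536  → 0.6242
row 2: Σ corner-gray over 9 cells = 5912  → 0.8135
row 3: Σ corner-gray over 9 cells = 5934  → 0.8166
row 4: Σ corner-gray over 9 cells = 5350  → 0.7362
row 5: Σ corner-gray over 9 cells = 4824  → 0.6638
row 6: Σ corner-gray over 9 cells = 4443  → 0.6114
row 7: Σ corner-gray over 9 cells = 4122  → 0.5672
row 8: Σ corner-gray over 9 cells = 4116  → 0.5664
row 9: Σ corner-gray over 9 cells = 4452  → 0.6126
row 10: Σ corner-gray over 9 cells = 4423  → 0.6086
Σ rows: total corner-gray = 51577  → 7.0974 mm³

7.097


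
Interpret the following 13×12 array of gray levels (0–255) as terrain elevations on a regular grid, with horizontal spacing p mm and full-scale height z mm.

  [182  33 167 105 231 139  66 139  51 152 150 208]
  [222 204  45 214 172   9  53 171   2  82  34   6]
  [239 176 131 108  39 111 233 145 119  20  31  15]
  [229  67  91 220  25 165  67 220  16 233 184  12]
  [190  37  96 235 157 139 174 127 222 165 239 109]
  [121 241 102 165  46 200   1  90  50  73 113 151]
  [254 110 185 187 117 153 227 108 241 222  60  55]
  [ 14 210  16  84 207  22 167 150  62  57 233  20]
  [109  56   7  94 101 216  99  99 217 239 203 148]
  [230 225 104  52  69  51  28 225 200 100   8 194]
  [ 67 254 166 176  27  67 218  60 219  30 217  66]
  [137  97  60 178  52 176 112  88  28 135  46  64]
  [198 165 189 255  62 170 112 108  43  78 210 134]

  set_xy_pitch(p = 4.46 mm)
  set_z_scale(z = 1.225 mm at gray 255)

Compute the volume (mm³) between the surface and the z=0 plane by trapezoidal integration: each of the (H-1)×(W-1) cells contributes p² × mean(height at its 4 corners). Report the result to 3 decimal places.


1576.224

height_mm = gray/255 × 1.225; cell vol = 4.46² × mean(4 corners)
unit = 4.46² × 1.225 / (4×255) = 0.0238894 mm³ per gray-sum
row 0: Σ corner-gray over 11 cells = 5056  → 120.7849
row 1: Σ corner-gray over 11 cells = 4680  → 111.8025
row 2: Σ corner-gray over 11 cells = 5297  → 126.5423
row 3: Σ corner-gray over 11 cells = 6298  → 150.4556
row 4: Σ corner-gray over 11 cells = 5915  → 141.3059
row 5: Σ corner-gray over 11 cells = 5963  → 142.4526
row 6: Σ corner-gray over 11 cells = 5979  → 142.8349
row 7: Σ corner-gray over 11 cells = 5369  → 128.2623
row 8: Σ corner-gray over 11 cells = 5467  → 130.6035
row 9: Σ corner-gray over 11 cells = 5549  → 132.5624
row 10: Σ corner-gray over 11 cells = 5146  → 122.9350
row 11: Σ corner-gray over 11 cells = 5261  → 125.6822
Σ rows: total corner-gray = 65980  → 1576.2240 mm³


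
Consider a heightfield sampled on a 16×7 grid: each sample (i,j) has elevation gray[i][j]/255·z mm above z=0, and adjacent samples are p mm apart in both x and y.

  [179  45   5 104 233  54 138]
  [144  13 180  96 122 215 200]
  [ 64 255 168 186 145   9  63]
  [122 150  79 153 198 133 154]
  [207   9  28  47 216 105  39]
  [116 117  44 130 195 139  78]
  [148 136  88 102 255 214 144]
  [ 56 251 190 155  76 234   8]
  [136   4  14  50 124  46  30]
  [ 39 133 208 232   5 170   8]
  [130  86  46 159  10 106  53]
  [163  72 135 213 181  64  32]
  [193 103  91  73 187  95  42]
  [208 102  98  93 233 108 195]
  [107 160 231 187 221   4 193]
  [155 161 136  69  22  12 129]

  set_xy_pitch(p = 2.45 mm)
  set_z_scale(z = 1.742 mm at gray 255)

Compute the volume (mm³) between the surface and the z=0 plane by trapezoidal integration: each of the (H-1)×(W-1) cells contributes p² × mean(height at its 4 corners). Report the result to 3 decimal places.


450.392

height_mm = gray/255 × 1.742; cell vol = 2.45² × mean(4 corners)
unit = 2.45² × 1.742 / (4×255) = 0.0102513 mm³ per gray-sum
row 0: Σ corner-gray over 6 cells = 2795  → 28.6525
row 1: Σ corner-gray over 6 cells = 3249  → 33.3066
row 2: Σ corner-gray over 6 cells = 3355  → 34.3932
row 3: Σ corner-gray over 6 cells = 2758  → 28.2732
row 4: Σ corner-gray over 6 cells = 2500  → 25.6283
row 5: Σ corner-gray over 6 cells = 3326  → 34.0959
row 6: Σ corner-gray over 6 cells = 3758  → 38.5245
row 7: Σ corner-gray over 6 cells = 2518  → 25.8128
row 8: Σ corner-gray over 6 cells = 2185  → 22.3992
row 9: Σ corner-gray over 6 cells = 2540  → 26.0384
row 10: Σ corner-gray over 6 cells = 2522  → 25.8539
row 11: Σ corner-gray over 6 cells = 2858  → 29.2983
row 12: Σ corner-gray over 6 cells = 3004  → 30.7950
row 13: Σ corner-gray over 6 cells = 3577  → 36.6690
row 14: Σ corner-gray over 6 cells = 2990  → 30.6515
Σ rows: total corner-gray = 43935  → 450.3921 mm³


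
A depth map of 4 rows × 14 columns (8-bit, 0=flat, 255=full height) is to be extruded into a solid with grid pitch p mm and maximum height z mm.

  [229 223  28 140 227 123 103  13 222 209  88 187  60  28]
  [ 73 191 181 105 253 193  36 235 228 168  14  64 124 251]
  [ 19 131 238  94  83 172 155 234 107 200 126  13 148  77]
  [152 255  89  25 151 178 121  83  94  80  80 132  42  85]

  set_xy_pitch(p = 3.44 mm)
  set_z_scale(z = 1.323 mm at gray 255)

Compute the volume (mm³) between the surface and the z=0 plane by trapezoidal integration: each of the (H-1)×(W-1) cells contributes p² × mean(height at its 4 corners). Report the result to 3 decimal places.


height_mm = gray/255 × 1.323; cell vol = 3.44² × mean(4 corners)
unit = 3.44² × 1.323 / (4×255) = 0.0153489 mm³ per gray-sum
row 0: Σ corner-gray over 13 cells = 7411  → 113.7505
row 1: Σ corner-gray over 13 cells = 7406  → 113.6738
row 2: Σ corner-gray over 13 cells = 6395  → 98.1561
Σ rows: total corner-gray = 21212  → 325.5803 mm³

325.580


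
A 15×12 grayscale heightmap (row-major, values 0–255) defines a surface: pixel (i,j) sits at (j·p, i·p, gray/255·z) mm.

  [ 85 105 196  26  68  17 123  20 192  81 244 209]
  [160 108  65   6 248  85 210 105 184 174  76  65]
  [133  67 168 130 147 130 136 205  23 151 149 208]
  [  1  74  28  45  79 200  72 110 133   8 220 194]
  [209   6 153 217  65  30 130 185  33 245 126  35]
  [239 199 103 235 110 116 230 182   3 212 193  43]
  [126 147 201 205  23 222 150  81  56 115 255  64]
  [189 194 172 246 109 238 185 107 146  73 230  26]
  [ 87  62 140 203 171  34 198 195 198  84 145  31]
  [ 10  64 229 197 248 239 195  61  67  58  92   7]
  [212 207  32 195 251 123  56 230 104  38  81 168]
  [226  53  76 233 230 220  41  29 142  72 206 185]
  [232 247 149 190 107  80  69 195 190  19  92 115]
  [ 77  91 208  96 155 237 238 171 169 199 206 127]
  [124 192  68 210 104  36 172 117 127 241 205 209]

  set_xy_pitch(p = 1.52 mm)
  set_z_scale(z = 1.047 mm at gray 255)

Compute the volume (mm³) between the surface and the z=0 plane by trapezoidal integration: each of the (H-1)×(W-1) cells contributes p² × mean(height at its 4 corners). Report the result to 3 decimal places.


height_mm = gray/255 × 1.047; cell vol = 1.52² × mean(4 corners)
unit = 1.52² × 1.047 / (4×255) = 0.00237156 mm³ per gray-sum
row 0: Σ corner-gray over 11 cells = 5185  → 12.2965
row 1: Σ corner-gray over 11 cells = 5700  → 13.5179
row 2: Σ corner-gray over 11 cells = 5086  → 12.0617
row 3: Σ corner-gray over 11 cells = 4757  → 11.2815
row 4: Σ corner-gray over 11 cells = 6072  → 14.4001
row 5: Σ corner-gray over 11 cells = 6548  → 15.5290
row 6: Σ corner-gray over 11 cells = 6715  → 15.9250
row 7: Σ corner-gray over 11 cells = 6593  → 15.6357
row 8: Σ corner-gray over 11 cells = 5895  → 13.9803
row 9: Σ corner-gray over 11 cells = 5931  → 14.0657
row 10: Σ corner-gray over 11 cells = 6029  → 14.2981
row 11: Σ corner-gray over 11 cells = 6038  → 14.3195
row 12: Σ corner-gray over 11 cells = 6767  → 16.0483
row 13: Σ corner-gray over 11 cells = 7021  → 16.6507
Σ rows: total corner-gray = 84337  → 200.0101 mm³

200.010


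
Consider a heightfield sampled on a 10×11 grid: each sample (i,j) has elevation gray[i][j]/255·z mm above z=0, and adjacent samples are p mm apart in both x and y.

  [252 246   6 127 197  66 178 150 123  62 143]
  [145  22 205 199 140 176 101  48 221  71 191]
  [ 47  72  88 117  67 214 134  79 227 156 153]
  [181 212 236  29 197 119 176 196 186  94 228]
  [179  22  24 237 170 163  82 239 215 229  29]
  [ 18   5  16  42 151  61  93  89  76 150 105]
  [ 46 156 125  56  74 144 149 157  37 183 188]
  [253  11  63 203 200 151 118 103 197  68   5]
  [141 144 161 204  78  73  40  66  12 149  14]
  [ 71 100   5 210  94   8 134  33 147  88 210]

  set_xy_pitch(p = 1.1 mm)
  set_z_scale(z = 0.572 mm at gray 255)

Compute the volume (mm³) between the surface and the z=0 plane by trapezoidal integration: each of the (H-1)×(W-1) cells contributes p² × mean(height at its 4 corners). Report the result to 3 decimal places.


height_mm = gray/255 × 0.572; cell vol = 1.1² × mean(4 corners)
unit = 1.1² × 0.572 / (4×255) = 0.000678549 mm³ per gray-sum
row 0: Σ corner-gray over 10 cells = 5407  → 3.6689
row 1: Σ corner-gray over 10 cells = 5210  → 3.5352
row 2: Σ corner-gray over 10 cells = 5807  → 3.9403
row 3: Σ corner-gray over 10 cells = 6269  → 4.2538
row 4: Σ corner-gray over 10 cells = 4459  → 3.0257
row 5: Σ corner-gray over 10 cells = 3885  → 2.6362
row 6: Σ corner-gray over 10 cells = 4882  → 3.3127
row 7: Σ corner-gray over 10 cells = 4495  → 3.0501
row 8: Σ corner-gray over 10 cells = 3928  → 2.6653
Σ rows: total corner-gray = 44342  → 30.0882 mm³

30.088


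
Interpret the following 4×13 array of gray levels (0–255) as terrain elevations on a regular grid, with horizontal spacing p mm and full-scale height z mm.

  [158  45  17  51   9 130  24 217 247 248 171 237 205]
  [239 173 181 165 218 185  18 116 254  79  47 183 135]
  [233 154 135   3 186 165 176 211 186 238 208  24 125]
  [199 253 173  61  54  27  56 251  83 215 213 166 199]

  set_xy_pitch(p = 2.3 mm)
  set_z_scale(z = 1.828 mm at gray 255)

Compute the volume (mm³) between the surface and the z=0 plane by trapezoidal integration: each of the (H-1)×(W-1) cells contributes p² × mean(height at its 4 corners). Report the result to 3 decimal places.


height_mm = gray/255 × 1.828; cell vol = 2.3² × mean(4 corners)
unit = 2.3² × 1.828 / (4×255) = 0.00948051 mm³ per gray-sum
row 0: Σ corner-gray over 12 cells = 6767  → 64.1546
row 1: Σ corner-gray over 12 cells = 7342  → 69.6059
row 2: Σ corner-gray over 12 cells = 7232  → 68.5630
Σ rows: total corner-gray = 21341  → 202.3236 mm³

202.324


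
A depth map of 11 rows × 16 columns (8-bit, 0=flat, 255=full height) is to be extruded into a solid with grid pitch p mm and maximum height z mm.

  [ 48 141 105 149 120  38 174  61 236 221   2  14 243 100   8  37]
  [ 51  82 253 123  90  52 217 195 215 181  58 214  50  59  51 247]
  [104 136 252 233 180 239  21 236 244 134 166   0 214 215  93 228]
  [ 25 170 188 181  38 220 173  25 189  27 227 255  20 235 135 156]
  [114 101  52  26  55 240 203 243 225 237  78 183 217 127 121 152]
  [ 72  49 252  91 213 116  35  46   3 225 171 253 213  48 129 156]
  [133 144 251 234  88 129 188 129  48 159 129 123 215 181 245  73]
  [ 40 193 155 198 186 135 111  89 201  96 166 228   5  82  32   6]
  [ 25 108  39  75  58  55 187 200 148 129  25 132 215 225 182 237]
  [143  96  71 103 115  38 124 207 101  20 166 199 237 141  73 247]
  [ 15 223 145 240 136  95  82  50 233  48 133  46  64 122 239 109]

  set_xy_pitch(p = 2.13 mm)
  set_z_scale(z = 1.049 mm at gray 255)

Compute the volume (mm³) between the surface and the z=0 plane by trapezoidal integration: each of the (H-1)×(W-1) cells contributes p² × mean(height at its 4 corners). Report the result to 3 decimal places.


387.040

height_mm = gray/255 × 1.049; cell vol = 2.13² × mean(4 corners)
unit = 2.13² × 1.049 / (4×255) = 0.00466589 mm³ per gray-sum
row 0: Σ corner-gray over 15 cells = 7287  → 34.0003
row 1: Σ corner-gray over 15 cells = 9036  → 42.1610
row 2: Σ corner-gray over 15 cells = 9405  → 43.8827
row 3: Σ corner-gray over 15 cells = 8829  → 41.1951
row 4: Σ corner-gray over 15 cells = 8398  → 39.1841
row 5: Σ corner-gray over 15 cells = 8648  → 40.3506
row 6: Σ corner-gray over 15 cells = 8532  → 39.8094
row 7: Σ corner-gray over 15 cells = 7618  → 35.5448
row 8: Σ corner-gray over 15 cells = 7590  → 35.4141
row 9: Σ corner-gray over 15 cells = 7608  → 35.4981
Σ rows: total corner-gray = 82951  → 387.0403 mm³


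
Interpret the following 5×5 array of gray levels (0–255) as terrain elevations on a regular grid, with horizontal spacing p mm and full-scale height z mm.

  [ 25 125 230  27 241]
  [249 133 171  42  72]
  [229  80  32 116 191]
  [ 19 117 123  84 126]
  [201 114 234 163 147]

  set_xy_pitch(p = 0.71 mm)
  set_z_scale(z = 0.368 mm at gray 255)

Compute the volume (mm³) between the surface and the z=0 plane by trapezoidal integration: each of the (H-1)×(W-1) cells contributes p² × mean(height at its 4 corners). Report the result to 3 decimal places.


height_mm = gray/255 × 0.368; cell vol = 0.71² × mean(4 corners)
unit = 0.71² × 0.368 / (4×255) = 0.000181871 mm³ per gray-sum
row 0: Σ corner-gray over 4 cells = 2043  → 0.3716
row 1: Σ corner-gray over 4 cells = 1889  → 0.3436
row 2: Σ corner-gray over 4 cells = 1669  → 0.3035
row 3: Σ corner-gray over 4 cells = 2163  → 0.3934
Σ rows: total corner-gray = 7764  → 1.4120 mm³

1.412


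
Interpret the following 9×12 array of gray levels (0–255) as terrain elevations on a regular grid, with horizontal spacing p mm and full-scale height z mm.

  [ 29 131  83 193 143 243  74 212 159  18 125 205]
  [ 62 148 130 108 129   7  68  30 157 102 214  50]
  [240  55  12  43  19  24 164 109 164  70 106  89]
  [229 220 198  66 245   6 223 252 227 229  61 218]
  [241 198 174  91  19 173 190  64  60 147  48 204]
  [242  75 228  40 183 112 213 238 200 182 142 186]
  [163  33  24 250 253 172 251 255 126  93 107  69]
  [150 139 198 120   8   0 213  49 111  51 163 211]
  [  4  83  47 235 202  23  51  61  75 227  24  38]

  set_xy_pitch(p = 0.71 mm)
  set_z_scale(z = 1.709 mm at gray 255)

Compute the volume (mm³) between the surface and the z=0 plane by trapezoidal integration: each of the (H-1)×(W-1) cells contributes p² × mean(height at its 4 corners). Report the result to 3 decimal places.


height_mm = gray/255 × 1.709; cell vol = 0.71² × mean(4 corners)
unit = 0.71² × 1.709 / (4×255) = 0.000844615 mm³ per gray-sum
row 0: Σ corner-gray over 11 cells = 5294  → 4.4714
row 1: Σ corner-gray over 11 cells = 4159  → 3.5128
row 2: Σ corner-gray over 11 cells = 5762  → 4.8667
row 3: Σ corner-gray over 11 cells = 6674  → 5.6370
row 4: Σ corner-gray over 11 cells = 6427  → 5.4283
row 5: Σ corner-gray over 11 cells = 7014  → 5.9241
row 6: Σ corner-gray over 11 cells = 5825  → 4.9199
row 7: Σ corner-gray over 11 cells = 4563  → 3.8540
Σ rows: total corner-gray = 45718  → 38.6141 mm³

38.614


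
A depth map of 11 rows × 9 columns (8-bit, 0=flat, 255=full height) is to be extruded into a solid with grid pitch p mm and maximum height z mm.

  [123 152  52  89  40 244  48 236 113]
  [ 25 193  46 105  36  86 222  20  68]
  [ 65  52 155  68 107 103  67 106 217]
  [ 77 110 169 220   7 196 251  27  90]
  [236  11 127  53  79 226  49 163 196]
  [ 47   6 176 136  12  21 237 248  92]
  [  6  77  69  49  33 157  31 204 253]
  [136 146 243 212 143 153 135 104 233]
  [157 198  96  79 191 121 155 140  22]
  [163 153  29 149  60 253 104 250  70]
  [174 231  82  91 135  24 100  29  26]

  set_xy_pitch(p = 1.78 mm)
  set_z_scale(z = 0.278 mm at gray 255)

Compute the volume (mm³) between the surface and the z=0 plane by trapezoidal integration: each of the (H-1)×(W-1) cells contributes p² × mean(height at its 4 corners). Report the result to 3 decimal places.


height_mm = gray/255 × 0.278; cell vol = 1.78² × mean(4 corners)
unit = 1.78² × 0.278 / (4×255) = 0.000863544 mm³ per gray-sum
row 0: Σ corner-gray over 8 cells = 3467  → 2.9939
row 1: Σ corner-gray over 8 cells = 3107  → 2.6830
row 2: Σ corner-gray over 8 cells = 3725  → 3.2167
row 3: Σ corner-gray over 8 cells = 3975  → 3.4326
row 4: Σ corner-gray over 8 cells = 3659  → 3.1597
row 5: Σ corner-gray over 8 cells = 3310  → 2.8583
row 6: Σ corner-gray over 8 cells = 4140  → 3.5751
row 7: Σ corner-gray over 8 cells = 4780  → 4.1277
row 8: Σ corner-gray over 8 cells = 4368  → 3.7720
row 9: Σ corner-gray over 8 cells = 3813  → 3.2927
Σ rows: total corner-gray = 38344  → 33.1117 mm³

33.112


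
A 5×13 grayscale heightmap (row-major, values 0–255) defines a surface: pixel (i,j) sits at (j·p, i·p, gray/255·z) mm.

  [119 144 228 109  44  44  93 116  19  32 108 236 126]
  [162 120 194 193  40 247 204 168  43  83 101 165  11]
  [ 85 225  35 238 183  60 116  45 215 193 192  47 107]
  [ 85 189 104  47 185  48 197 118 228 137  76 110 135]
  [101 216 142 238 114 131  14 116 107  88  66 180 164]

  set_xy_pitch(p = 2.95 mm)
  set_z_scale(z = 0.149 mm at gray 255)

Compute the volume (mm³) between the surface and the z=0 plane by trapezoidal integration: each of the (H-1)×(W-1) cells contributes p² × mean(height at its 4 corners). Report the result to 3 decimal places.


31.824

height_mm = gray/255 × 0.149; cell vol = 2.95² × mean(4 corners)
unit = 2.95² × 0.149 / (4×255) = 0.00127125 mm³ per gray-sum
row 0: Σ corner-gray over 12 cells = 5880  → 7.4749
row 1: Σ corner-gray over 12 cells = 6579  → 8.3635
row 2: Σ corner-gray over 12 cells = 6388  → 8.1207
row 3: Σ corner-gray over 12 cells = 6187  → 7.8652
Σ rows: total corner-gray = 25034  → 31.8244 mm³


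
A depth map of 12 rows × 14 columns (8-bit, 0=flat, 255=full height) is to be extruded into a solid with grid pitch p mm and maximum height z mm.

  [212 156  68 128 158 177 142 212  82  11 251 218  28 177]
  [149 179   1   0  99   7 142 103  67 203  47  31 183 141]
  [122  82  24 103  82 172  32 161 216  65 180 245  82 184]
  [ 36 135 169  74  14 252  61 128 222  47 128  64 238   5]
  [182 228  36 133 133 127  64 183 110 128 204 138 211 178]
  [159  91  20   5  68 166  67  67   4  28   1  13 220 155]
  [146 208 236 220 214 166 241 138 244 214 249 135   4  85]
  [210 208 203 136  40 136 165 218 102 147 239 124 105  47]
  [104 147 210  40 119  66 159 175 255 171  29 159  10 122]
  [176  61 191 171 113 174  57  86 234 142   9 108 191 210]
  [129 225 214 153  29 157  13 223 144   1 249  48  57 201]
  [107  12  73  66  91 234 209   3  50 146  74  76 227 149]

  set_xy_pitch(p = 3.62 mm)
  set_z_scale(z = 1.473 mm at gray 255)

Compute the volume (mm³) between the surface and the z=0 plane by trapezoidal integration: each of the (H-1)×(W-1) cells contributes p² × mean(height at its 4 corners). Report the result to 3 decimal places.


height_mm = gray/255 × 1.473; cell vol = 3.62² × mean(4 corners)
unit = 3.62² × 1.473 / (4×255) = 0.0189243 mm³ per gray-sum
row 0: Σ corner-gray over 13 cells = 6065  → 114.7759
row 1: Σ corner-gray over 13 cells = 5608  → 106.1274
row 2: Σ corner-gray over 13 cells = 6299  → 119.2041
row 3: Σ corner-gray over 13 cells = 6855  → 129.7260
row 4: Σ corner-gray over 13 cells = 5564  → 105.2948
row 5: Σ corner-gray over 13 cells = 6583  → 124.5786
row 6: Σ corner-gray over 13 cells = 8672  → 164.1115
row 7: Σ corner-gray over 13 cells = 7209  → 136.4252
row 8: Σ corner-gray over 13 cells = 6766  → 128.0418
row 9: Σ corner-gray over 13 cells = 6816  → 128.9880
row 10: Σ corner-gray over 13 cells = 6134  → 116.0816
Σ rows: total corner-gray = 72571  → 1373.3550 mm³

1373.355


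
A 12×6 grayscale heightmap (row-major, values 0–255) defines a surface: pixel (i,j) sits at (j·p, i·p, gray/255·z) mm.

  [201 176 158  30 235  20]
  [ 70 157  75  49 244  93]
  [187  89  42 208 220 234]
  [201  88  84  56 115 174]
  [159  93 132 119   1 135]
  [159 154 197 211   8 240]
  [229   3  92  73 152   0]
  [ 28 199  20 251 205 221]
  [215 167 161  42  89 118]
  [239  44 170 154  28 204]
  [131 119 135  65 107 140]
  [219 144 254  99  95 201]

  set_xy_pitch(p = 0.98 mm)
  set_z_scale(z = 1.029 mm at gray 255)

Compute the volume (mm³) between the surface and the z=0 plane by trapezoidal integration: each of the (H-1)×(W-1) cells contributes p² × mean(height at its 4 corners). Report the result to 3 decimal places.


height_mm = gray/255 × 1.029; cell vol = 0.98² × mean(4 corners)
unit = 0.98² × 1.029 / (4×255) = 0.000968874 mm³ per gray-sum
row 0: Σ corner-gray over 5 cells = 2632  → 2.5501
row 1: Σ corner-gray over 5 cells = 2752  → 2.6663
row 2: Σ corner-gray over 5 cells = 2600  → 2.5191
row 3: Σ corner-gray over 5 cells = 2045  → 1.9813
row 4: Σ corner-gray over 5 cells = 2523  → 2.4445
row 5: Σ corner-gray over 5 cells = 2408  → 2.3330
row 6: Σ corner-gray over 5 cells = 2468  → 2.3912
row 7: Σ corner-gray over 5 cells = 2850  → 2.7613
row 8: Σ corner-gray over 5 cells = 2486  → 2.4086
row 9: Σ corner-gray over 5 cells = 2358  → 2.2846
row 10: Σ corner-gray over 5 cells = 2727  → 2.6421
Σ rows: total corner-gray = 27849  → 26.9822 mm³

26.982


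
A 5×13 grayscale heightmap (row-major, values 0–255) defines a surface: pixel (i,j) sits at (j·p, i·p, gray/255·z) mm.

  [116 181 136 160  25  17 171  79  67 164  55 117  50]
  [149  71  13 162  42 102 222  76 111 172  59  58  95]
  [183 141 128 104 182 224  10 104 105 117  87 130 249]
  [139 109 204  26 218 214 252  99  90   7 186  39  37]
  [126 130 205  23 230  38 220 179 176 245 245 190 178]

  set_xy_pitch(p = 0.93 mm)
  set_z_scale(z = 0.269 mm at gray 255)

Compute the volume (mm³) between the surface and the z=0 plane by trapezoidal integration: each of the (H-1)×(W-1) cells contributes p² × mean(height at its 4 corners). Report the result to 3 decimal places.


5.414

height_mm = gray/255 × 0.269; cell vol = 0.93² × mean(4 corners)
unit = 0.93² × 0.269 / (4×255) = 0.000228096 mm³ per gray-sum
row 0: Σ corner-gray over 12 cells = 4930  → 1.1245
row 1: Σ corner-gray over 12 cells = 5516  → 1.2582
row 2: Σ corner-gray over 12 cells = 6160  → 1.4051
row 3: Σ corner-gray over 12 cells = 7130  → 1.6263
Σ rows: total corner-gray = 23736  → 5.4141 mm³


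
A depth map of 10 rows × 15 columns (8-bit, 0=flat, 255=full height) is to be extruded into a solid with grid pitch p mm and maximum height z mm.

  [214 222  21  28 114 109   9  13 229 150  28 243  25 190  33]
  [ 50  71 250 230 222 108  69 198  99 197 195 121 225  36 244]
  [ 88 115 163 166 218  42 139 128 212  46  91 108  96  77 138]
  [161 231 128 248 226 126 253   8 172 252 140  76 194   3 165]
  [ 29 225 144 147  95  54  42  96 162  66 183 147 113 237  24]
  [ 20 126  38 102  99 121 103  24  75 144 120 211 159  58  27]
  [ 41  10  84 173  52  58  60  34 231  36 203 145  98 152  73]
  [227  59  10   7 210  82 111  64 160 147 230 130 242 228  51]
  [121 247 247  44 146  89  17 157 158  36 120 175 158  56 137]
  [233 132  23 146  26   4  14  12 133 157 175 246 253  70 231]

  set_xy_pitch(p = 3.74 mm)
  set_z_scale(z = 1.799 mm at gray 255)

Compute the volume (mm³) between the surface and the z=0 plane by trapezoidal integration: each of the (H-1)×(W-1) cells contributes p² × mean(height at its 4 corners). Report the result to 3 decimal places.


height_mm = gray/255 × 1.799; cell vol = 3.74² × mean(4 corners)
unit = 3.74² × 1.799 / (4×255) = 0.0246703 mm³ per gray-sum
row 0: Σ corner-gray over 14 cells = 7345  → 181.2033
row 1: Σ corner-gray over 14 cells = 7764  → 191.5401
row 2: Σ corner-gray over 14 cells = 7868  → 194.1058
row 3: Σ corner-gray over 14 cells = 7915  → 195.2653
row 4: Σ corner-gray over 14 cells = 6282  → 154.9787
row 5: Σ corner-gray over 14 cells = 5593  → 137.9809
row 6: Σ corner-gray over 14 cells = 6424  → 158.4819
row 7: Σ corner-gray over 14 cells = 7196  → 177.5274
row 8: Σ corner-gray over 14 cells = 6804  → 167.8566
Σ rows: total corner-gray = 63191  → 1558.9401 mm³

1558.940


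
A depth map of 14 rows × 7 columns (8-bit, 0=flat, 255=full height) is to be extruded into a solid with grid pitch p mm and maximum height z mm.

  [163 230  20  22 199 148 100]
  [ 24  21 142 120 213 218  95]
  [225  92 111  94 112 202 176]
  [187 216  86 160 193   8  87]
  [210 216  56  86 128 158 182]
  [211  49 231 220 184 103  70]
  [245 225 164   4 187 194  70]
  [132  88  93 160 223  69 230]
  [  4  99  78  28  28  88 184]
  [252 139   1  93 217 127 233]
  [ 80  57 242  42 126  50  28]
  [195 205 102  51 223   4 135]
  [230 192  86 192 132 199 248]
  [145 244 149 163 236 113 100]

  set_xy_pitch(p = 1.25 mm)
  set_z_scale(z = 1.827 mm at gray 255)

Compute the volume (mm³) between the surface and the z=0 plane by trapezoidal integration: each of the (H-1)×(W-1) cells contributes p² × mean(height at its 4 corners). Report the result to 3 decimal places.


height_mm = gray/255 × 1.827; cell vol = 1.25² × mean(4 corners)
unit = 1.25² × 1.827 / (4×255) = 0.00279871 mm³ per gray-sum
row 0: Σ corner-gray over 6 cells = 3048  → 8.5305
row 1: Σ corner-gray over 6 cells = 3170  → 8.8719
row 2: Σ corner-gray over 6 cells = 3223  → 9.0203
row 3: Σ corner-gray over 6 cells = 3280  → 9.1798
row 4: Σ corner-gray over 6 cells = 3535  → 9.8935
row 5: Σ corner-gray over 6 cells = 3718  → 10.4056
row 6: Σ corner-gray over 6 cells = 3491  → 9.7703
row 7: Σ corner-gray over 6 cells = 2458  → 6.8792
row 8: Σ corner-gray over 6 cells = 2469  → 6.9100
row 9: Σ corner-gray over 6 cells = 2781  → 7.7832
row 10: Σ corner-gray over 6 cells = 2642  → 7.3942
row 11: Σ corner-gray over 6 cells = 3580  → 10.0194
row 12: Σ corner-gray over 6 cells = 4135  → 11.5727
Σ rows: total corner-gray = 41530  → 116.2306 mm³

116.231


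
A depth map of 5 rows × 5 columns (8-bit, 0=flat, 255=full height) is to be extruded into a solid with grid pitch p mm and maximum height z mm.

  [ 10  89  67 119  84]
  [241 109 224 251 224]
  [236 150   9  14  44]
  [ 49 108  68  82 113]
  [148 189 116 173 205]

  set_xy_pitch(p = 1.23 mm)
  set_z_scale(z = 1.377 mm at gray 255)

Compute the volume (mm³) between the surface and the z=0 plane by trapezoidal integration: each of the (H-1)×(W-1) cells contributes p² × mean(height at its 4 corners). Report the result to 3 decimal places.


15.986

height_mm = gray/255 × 1.377; cell vol = 1.23² × mean(4 corners)
unit = 1.23² × 1.377 / (4×255) = 0.00204242 mm³ per gray-sum
row 0: Σ corner-gray over 4 cells = 2277  → 4.6506
row 1: Σ corner-gray over 4 cells = 2259  → 4.6138
row 2: Σ corner-gray over 4 cells = 1304  → 2.6633
row 3: Σ corner-gray over 4 cells = 1987  → 4.0583
Σ rows: total corner-gray = 7827  → 15.9860 mm³


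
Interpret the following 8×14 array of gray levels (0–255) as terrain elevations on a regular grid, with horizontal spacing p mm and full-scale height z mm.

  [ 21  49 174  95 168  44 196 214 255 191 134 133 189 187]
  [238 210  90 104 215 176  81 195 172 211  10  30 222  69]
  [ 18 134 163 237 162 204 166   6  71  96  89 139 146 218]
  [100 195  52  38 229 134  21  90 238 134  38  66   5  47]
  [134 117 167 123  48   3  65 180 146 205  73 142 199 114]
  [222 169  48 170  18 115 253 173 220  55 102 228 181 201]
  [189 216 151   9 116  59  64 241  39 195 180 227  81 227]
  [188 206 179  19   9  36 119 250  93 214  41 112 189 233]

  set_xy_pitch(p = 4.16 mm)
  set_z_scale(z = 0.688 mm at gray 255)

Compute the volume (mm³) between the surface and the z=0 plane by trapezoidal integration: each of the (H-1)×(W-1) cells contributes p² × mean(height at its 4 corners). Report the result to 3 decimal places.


562.500

height_mm = gray/255 × 0.688; cell vol = 4.16² × mean(4 corners)
unit = 4.16² × 0.688 / (4×255) = 0.0116728 mm³ per gray-sum
row 0: Σ corner-gray over 13 cells = 7631  → 89.0751
row 1: Σ corner-gray over 13 cells = 7201  → 84.0558
row 2: Σ corner-gray over 13 cells = 6089  → 71.0757
row 3: Σ corner-gray over 13 cells = 5811  → 67.8306
row 4: Σ corner-gray over 13 cells = 7071  → 82.5383
row 5: Σ corner-gray over 13 cells = 7459  → 87.0674
row 6: Σ corner-gray over 13 cells = 6927  → 80.8575
Σ rows: total corner-gray = 48189  → 562.5004 mm³


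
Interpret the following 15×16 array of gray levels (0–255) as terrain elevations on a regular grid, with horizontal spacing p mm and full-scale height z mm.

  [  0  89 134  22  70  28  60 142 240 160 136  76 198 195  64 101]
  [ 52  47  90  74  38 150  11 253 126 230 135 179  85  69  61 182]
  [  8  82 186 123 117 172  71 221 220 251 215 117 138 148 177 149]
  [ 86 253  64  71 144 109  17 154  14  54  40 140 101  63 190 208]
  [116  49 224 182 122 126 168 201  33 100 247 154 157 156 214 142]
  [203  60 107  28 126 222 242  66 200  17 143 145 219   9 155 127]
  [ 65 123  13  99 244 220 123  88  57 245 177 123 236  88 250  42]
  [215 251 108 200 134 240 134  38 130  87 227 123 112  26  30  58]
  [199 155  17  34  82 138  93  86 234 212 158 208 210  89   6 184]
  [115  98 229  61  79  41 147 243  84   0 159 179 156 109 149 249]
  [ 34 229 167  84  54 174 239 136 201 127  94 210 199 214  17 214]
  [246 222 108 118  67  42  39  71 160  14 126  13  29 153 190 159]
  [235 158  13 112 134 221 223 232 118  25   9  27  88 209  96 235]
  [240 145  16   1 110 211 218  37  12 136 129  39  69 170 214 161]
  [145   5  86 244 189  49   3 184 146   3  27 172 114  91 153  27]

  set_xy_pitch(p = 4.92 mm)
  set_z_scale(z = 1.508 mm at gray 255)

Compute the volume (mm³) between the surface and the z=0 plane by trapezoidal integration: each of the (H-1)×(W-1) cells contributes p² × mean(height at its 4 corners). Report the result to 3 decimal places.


3821.139

height_mm = gray/255 × 1.508; cell vol = 4.92² × mean(4 corners)
unit = 4.92² × 1.508 / (4×255) = 0.0357875 mm³ per gray-sum
row 0: Σ corner-gray over 15 cells = 6659  → 238.3090
row 1: Σ corner-gray over 15 cells = 7963  → 284.9759
row 2: Σ corner-gray over 15 cells = 7755  → 277.5321
row 3: Σ corner-gray over 15 cells = 7646  → 273.6312
row 4: Σ corner-gray over 15 cells = 8332  → 298.1815
row 5: Σ corner-gray over 15 cells = 8087  → 289.4135
row 6: Σ corner-gray over 15 cells = 8232  → 294.6027
row 7: Σ corner-gray over 15 cells = 7780  → 278.4268
row 8: Σ corner-gray over 15 cells = 7659  → 274.0965
row 9: Σ corner-gray over 15 cells = 8370  → 299.5414
row 10: Σ corner-gray over 15 cells = 7647  → 273.6670
row 11: Σ corner-gray over 15 cells = 6909  → 247.2558
row 12: Σ corner-gray over 15 cells = 7215  → 258.2068
row 13: Σ corner-gray over 15 cells = 6519  → 233.2987
Σ rows: total corner-gray = 106773  → 3821.1389 mm³


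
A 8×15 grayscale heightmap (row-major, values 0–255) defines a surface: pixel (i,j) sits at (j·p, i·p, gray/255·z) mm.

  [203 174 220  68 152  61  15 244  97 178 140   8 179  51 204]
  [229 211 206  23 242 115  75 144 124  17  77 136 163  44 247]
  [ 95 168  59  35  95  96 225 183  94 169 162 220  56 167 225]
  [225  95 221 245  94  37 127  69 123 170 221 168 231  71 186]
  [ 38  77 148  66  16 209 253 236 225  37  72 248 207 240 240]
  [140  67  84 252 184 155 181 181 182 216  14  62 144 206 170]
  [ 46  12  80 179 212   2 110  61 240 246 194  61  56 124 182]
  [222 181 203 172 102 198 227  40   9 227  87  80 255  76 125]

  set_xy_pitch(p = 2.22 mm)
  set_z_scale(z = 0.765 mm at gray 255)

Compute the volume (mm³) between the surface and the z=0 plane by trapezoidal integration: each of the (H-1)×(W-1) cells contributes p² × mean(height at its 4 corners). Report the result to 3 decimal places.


height_mm = gray/255 × 0.765; cell vol = 2.22² × mean(4 corners)
unit = 2.22² × 0.765 / (4×255) = 0.0036963 mm³ per gray-sum
row 0: Σ corner-gray over 14 cells = 7211  → 26.6540
row 1: Σ corner-gray over 14 cells = 7408  → 27.3822
row 2: Σ corner-gray over 14 cells = 7933  → 29.3227
row 3: Σ corner-gray over 14 cells = 8501  → 31.4222
row 4: Σ corner-gray over 14 cells = 8512  → 31.4629
row 5: Σ corner-gray over 14 cells = 7548  → 27.8997
row 6: Σ corner-gray over 14 cells = 7443  → 27.5116
Σ rows: total corner-gray = 54556  → 201.6553 mm³

201.655


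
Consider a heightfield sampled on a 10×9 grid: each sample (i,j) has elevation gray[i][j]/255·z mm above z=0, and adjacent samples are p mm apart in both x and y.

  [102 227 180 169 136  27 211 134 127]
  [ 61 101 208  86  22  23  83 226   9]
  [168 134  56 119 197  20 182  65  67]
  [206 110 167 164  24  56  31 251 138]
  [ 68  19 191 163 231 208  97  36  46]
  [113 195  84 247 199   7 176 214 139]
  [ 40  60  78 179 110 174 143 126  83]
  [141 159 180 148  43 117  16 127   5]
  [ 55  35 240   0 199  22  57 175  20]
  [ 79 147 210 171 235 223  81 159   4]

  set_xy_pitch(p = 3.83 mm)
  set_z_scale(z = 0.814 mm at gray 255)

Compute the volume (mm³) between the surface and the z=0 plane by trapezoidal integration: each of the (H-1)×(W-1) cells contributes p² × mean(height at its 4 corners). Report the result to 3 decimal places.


407.030

height_mm = gray/255 × 0.814; cell vol = 3.83² × mean(4 corners)
unit = 3.83² × 0.814 / (4×255) = 0.0117064 mm³ per gray-sum
row 0: Σ corner-gray over 8 cells = 3965  → 46.4157
row 1: Σ corner-gray over 8 cells = 3349  → 39.2046
row 2: Σ corner-gray over 8 cells = 3731  → 43.6764
row 3: Σ corner-gray over 8 cells = 3954  → 46.2869
row 4: Σ corner-gray over 8 cells = 4500  → 52.6786
row 5: Σ corner-gray over 8 cells = 4359  → 51.0280
row 6: Σ corner-gray over 8 cells = 3589  → 42.0141
row 7: Σ corner-gray over 8 cells = 3257  → 38.1276
row 8: Σ corner-gray over 8 cells = 4066  → 47.5980
Σ rows: total corner-gray = 34770  → 407.0300 mm³


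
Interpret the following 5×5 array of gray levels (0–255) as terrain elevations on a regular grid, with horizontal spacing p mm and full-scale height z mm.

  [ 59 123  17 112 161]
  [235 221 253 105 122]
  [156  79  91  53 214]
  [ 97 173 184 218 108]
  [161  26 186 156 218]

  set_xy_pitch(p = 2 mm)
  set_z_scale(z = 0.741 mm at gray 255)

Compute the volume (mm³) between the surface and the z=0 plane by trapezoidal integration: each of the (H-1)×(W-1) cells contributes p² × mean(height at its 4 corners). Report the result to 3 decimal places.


height_mm = gray/255 × 0.741; cell vol = 2² × mean(4 corners)
unit = 2² × 0.741 / (4×255) = 0.00290588 mm³ per gray-sum
row 0: Σ corner-gray over 4 cells = 2239  → 6.5063
row 1: Σ corner-gray over 4 cells = 2331  → 6.7736
row 2: Σ corner-gray over 4 cells = 2171  → 6.3087
row 3: Σ corner-gray over 4 cells = 2470  → 7.1775
Σ rows: total corner-gray = 9211  → 26.7661 mm³

26.766


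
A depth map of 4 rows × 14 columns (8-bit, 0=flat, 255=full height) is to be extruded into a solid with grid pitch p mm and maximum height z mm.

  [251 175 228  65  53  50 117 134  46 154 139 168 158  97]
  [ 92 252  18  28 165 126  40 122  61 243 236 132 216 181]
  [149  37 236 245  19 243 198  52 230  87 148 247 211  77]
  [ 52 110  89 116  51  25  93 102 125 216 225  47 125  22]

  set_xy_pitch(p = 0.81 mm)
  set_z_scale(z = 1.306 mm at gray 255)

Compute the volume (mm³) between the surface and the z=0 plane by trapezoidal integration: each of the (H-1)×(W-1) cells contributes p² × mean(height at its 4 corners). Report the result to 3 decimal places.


17.986

height_mm = gray/255 × 1.306; cell vol = 0.81² × mean(4 corners)
unit = 0.81² × 1.306 / (4×255) = 0.000840065 mm³ per gray-sum
row 0: Σ corner-gray over 13 cells = 6873  → 5.7738
row 1: Σ corner-gray over 13 cells = 7683  → 6.4542
row 2: Σ corner-gray over 13 cells = 6854  → 5.7578
Σ rows: total corner-gray = 21410  → 17.9858 mm³


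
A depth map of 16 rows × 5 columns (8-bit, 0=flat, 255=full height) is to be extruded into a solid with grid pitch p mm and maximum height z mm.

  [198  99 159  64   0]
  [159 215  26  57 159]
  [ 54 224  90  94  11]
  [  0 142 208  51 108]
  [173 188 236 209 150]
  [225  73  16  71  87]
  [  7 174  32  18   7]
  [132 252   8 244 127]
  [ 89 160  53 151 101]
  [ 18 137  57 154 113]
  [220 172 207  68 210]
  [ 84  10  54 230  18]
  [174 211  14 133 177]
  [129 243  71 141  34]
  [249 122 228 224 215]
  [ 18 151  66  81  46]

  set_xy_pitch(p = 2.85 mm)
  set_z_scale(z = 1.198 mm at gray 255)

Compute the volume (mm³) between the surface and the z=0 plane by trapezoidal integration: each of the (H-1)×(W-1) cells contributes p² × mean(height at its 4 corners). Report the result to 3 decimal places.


height_mm = gray/255 × 1.198; cell vol = 2.85² × mean(4 corners)
unit = 2.85² × 1.198 / (4×255) = 0.00953996 mm³ per gray-sum
row 0: Σ corner-gray over 4 cells = 1756  → 16.7522
row 1: Σ corner-gray over 4 cells = 1795  → 17.1242
row 2: Σ corner-gray over 4 cells = 1791  → 17.0861
row 3: Σ corner-gray over 4 cells = 2499  → 23.8403
row 4: Σ corner-gray over 4 cells = 2221  → 21.1882
row 5: Σ corner-gray over 4 cells = 1094  → 10.4367
row 6: Σ corner-gray over 4 cells = 1729  → 16.4946
row 7: Σ corner-gray over 4 cells = 2185  → 20.8448
row 8: Σ corner-gray over 4 cells = 1745  → 16.6472
row 9: Σ corner-gray over 4 cells = 2151  → 20.5204
row 10: Σ corner-gray over 4 cells = 2014  → 19.2135
row 11: Σ corner-gray over 4 cells = 1757  → 16.7617
row 12: Σ corner-gray over 4 cells = 2140  → 20.4155
row 13: Σ corner-gray over 4 cells = 2685  → 25.6148
row 14: Σ corner-gray over 4 cells = 2272  → 21.6748
Σ rows: total corner-gray = 29834  → 284.6150 mm³

284.615


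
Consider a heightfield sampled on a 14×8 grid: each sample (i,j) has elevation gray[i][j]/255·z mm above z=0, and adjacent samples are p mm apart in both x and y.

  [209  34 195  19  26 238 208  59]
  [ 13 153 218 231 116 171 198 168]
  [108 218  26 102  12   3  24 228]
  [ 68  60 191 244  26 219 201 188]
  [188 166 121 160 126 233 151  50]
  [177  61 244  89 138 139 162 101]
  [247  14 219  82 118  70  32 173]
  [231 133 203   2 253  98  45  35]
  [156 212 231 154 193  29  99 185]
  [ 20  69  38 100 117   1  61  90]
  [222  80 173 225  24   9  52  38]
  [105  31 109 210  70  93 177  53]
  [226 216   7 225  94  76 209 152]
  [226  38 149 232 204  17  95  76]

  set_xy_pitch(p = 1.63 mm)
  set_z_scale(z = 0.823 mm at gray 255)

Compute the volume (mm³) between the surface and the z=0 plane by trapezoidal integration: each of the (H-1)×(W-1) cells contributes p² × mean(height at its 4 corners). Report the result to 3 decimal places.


height_mm = gray/255 × 0.823; cell vol = 1.63² × mean(4 corners)
unit = 1.63² × 0.823 / (4×255) = 0.00214375 mm³ per gray-sum
row 0: Σ corner-gray over 7 cells = 4063  → 8.7101
row 1: Σ corner-gray over 7 cells = 3461  → 7.4195
row 2: Σ corner-gray over 7 cells = 3244  → 6.9543
row 3: Σ corner-gray over 7 cells = 4290  → 9.1967
row 4: Σ corner-gray over 7 cells = 4096  → 8.7808
row 5: Σ corner-gray over 7 cells = 3434  → 7.3616
row 6: Σ corner-gray over 7 cells = 3224  → 6.9115
row 7: Σ corner-gray over 7 cells = 3911  → 8.3842
row 8: Σ corner-gray over 7 cells = 3059  → 6.5577
row 9: Σ corner-gray over 7 cells = 2268  → 4.8620
row 10: Σ corner-gray over 7 cells = 2924  → 6.2683
row 11: Σ corner-gray over 7 cells = 3570  → 7.6532
row 12: Σ corner-gray over 7 cells = 3804  → 8.1548
Σ rows: total corner-gray = 45348  → 97.2149 mm³

97.215
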